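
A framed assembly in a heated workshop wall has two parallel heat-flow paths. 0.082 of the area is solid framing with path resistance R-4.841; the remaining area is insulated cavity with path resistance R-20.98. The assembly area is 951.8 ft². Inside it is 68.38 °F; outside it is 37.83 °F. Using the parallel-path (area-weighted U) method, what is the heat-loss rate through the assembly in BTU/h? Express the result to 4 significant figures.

U_eff = 0.918/20.98 + 0.082/4.841 = 0.043756 + 0.016939 = 0.060695
R_eff = 1/U_eff = 16.476 ft²·°F·h/BTU
Q = 951.8 × (68.38 − 37.83) / 16.476 = 1764.8 BTU/h

1765 BTU/h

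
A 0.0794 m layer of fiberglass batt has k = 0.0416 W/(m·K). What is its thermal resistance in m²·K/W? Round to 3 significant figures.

1.91 m²·K/W

R = L/k = 0.0794/0.0416 = 1.909 m²·K/W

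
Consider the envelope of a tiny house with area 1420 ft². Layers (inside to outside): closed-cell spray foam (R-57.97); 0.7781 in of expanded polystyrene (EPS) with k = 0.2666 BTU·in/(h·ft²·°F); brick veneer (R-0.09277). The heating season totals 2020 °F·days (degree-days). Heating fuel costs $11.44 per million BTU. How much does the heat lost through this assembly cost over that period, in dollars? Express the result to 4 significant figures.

12.91 dollars

0.7781/0.2666 = 2.9186
R_total = 57.97 + 2.9186 + 0.09277 = 60.981 ft²·°F·h/BTU
E = A × HDD × 24 / R = 1420 × 2020 × 24 / 60.981 = 1128900 BTU
Cost = 1128900/10⁶ × 11.44 = $12.915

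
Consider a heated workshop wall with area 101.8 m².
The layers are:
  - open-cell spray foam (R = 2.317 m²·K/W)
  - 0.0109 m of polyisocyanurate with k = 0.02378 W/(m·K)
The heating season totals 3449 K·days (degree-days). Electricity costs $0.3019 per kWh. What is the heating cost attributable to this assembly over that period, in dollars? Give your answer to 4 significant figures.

916.6 dollars

0.0109/0.02378 = 0.45837
R_total = 2.317 + 0.45837 = 2.7754 m²·K/W
E = A × HDD × 24 / R / 1000 = 101.8 × 3449 × 24 / 2.7754 / 1000 = 3036.2 kWh
Cost = 3036.2 × 0.3019 = $916.63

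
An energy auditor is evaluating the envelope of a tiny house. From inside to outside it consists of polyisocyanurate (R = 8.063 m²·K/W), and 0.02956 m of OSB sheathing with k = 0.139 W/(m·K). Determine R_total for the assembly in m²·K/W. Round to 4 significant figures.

8.276 m²·K/W

0.02956/0.139 = 0.21266
R_total = 8.063 + 0.21266 = 8.2757 m²·K/W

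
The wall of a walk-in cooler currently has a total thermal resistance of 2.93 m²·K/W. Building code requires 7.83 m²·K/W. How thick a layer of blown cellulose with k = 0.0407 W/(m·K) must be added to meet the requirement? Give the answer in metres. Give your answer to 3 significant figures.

0.199 m

ΔR = 7.83 − 2.93 = 4.9 m²·K/W
L = ΔR × k = 4.9 × 0.0407 = 0.1994 m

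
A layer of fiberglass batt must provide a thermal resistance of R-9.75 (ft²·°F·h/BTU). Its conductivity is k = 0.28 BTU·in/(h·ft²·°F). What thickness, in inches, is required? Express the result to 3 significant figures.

L = R × k = 9.75 × 0.28 = 2.73 in

2.73 in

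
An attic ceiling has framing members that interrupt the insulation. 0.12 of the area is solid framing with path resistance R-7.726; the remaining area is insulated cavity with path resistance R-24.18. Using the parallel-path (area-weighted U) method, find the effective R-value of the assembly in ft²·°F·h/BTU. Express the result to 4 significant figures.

U_eff = 0.88/24.18 + 0.12/7.726 = 0.036394 + 0.015532 = 0.051926
R_eff = 1/U_eff = 19.258 ft²·°F·h/BTU

19.26 ft²·°F·h/BTU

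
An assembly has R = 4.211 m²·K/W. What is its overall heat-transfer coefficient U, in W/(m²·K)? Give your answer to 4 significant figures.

U = 1/R = 1/4.211 = 0.23747

0.2375 W/(m²·K)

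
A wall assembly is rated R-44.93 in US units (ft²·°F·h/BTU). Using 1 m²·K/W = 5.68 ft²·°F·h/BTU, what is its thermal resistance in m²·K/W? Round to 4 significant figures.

7.910 m²·K/W

R_SI = 44.93/5.68 = 7.9102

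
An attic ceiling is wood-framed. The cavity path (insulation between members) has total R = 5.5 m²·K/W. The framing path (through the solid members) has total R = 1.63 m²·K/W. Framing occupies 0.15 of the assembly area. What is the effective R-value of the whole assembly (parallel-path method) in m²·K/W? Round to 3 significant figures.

4.06 m²·K/W

U_eff = 0.85/5.5 + 0.15/1.63 = 0.1545 + 0.09202 = 0.2466
R_eff = 1/U_eff = 4.056 m²·K/W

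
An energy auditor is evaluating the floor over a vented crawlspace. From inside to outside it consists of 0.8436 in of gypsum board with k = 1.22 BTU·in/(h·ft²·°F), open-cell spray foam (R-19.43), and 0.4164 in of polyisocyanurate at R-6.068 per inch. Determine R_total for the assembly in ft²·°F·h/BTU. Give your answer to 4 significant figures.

0.8436/1.22 = 0.69148
0.4164 × 6.068 = 2.5267
R_total = 0.69148 + 19.43 + 2.5267 = 22.648 ft²·°F·h/BTU

22.65 ft²·°F·h/BTU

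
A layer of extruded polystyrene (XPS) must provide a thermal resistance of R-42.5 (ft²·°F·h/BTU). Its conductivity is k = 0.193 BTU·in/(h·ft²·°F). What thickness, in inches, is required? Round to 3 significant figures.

8.20 in

L = R × k = 42.5 × 0.193 = 8.203 in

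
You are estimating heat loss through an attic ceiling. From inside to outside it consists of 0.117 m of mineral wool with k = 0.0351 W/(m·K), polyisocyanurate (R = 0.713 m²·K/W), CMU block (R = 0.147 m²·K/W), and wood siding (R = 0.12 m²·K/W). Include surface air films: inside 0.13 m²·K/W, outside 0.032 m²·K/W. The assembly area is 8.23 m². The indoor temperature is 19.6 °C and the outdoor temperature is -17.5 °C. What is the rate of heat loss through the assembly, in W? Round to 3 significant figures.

0.117/0.0351 = 3.333
R_total = 0.13 + 3.333 + 0.713 + 0.147 + 0.12 + 0.032 = 4.475 m²·K/W
Q = A·ΔT/R = 8.23 × (19.6 − (-17.5)) / 4.475 = 68.23 W

68.2 W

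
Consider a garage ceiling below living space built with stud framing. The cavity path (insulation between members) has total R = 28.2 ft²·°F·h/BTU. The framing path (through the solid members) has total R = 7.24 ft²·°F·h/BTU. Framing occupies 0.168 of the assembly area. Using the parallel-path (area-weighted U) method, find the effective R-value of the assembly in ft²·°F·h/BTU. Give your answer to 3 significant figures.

19.0 ft²·°F·h/BTU

U_eff = 0.832/28.2 + 0.168/7.24 = 0.0295 + 0.0232 = 0.05271
R_eff = 1/U_eff = 18.97 ft²·°F·h/BTU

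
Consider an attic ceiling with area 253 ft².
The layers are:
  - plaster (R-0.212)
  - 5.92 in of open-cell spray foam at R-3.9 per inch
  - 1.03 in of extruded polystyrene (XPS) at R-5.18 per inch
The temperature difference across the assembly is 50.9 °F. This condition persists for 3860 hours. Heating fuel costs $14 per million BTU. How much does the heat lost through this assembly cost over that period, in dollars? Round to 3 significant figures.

24.3 dollars

5.92 × 3.9 = 23.09
1.03 × 5.18 = 5.335
R_total = 0.212 + 23.09 + 5.335 = 28.64 ft²·°F·h/BTU
Q = 253 × 50.9 / 28.64 = 449.7 BTU/h
E = 449.7 × 3860 = 1736000 BTU
Cost = 1736000/10⁶ × 14 = $24.3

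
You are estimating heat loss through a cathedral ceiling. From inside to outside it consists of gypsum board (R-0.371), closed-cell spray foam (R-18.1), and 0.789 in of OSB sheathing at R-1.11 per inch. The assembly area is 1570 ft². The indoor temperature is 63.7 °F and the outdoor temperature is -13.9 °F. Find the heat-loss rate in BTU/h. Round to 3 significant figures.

0.789 × 1.11 = 0.8758
R_total = 0.371 + 18.1 + 0.8758 = 19.35 ft²·°F·h/BTU
Q = A·ΔT/R = 1570 × (63.7 − (-13.9)) / 19.35 = 6297 BTU/h

6300 BTU/h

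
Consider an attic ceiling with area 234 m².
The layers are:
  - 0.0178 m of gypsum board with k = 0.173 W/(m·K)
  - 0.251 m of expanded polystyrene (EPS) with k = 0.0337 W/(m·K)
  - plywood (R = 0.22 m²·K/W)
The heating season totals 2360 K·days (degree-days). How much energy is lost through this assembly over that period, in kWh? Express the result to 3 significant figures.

0.0178/0.173 = 0.1029
0.251/0.0337 = 7.448
R_total = 0.1029 + 7.448 + 0.22 = 7.771 m²·K/W
E = A × HDD × 24 / R / 1000 = 234 × 2360 × 24 / 7.771 / 1000 = 1706 kWh

1710 kWh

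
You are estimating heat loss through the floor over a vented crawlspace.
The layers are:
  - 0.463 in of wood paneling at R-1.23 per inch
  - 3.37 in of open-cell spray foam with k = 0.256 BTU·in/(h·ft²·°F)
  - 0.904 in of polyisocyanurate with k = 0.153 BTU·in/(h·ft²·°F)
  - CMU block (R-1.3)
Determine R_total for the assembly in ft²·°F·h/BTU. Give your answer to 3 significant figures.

20.9 ft²·°F·h/BTU

0.463 × 1.23 = 0.5695
3.37/0.256 = 13.16
0.904/0.153 = 5.908
R_total = 0.5695 + 13.16 + 5.908 + 1.3 = 20.94 ft²·°F·h/BTU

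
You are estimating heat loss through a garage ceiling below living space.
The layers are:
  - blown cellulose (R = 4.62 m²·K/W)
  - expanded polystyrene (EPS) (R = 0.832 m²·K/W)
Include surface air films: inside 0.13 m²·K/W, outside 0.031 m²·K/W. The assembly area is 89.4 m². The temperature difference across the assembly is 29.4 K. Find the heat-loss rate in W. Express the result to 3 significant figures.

R_total = 0.13 + 4.62 + 0.832 + 0.031 = 5.613 m²·K/W
Q = A·ΔT/R = 89.4 × 29.4 / 5.613 = 468.3 W

468 W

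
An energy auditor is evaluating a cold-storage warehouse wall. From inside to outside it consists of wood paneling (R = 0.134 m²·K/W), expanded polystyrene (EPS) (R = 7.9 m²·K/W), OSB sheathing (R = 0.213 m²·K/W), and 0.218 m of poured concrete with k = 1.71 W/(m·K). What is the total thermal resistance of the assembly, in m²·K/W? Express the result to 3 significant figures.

0.218/1.71 = 0.1275
R_total = 0.134 + 7.9 + 0.213 + 0.1275 = 8.374 m²·K/W

8.37 m²·K/W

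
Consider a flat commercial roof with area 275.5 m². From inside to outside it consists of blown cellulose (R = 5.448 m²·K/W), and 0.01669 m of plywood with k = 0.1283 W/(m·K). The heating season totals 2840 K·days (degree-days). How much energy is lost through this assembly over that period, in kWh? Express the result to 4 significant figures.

3366 kWh

0.01669/0.1283 = 0.13009
R_total = 5.448 + 0.13009 = 5.5781 m²·K/W
E = A × HDD × 24 / R / 1000 = 275.5 × 2840 × 24 / 5.5781 / 1000 = 3366.4 kWh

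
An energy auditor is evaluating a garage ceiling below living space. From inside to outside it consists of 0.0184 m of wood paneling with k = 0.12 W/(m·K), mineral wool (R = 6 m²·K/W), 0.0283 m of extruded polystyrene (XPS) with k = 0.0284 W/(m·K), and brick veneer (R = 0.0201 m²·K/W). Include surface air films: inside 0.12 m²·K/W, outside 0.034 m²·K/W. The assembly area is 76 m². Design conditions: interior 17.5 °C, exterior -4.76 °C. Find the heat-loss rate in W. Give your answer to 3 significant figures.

0.0184/0.12 = 0.1533
0.0283/0.0284 = 0.9965
R_total = 0.12 + 0.1533 + 6 + 0.9965 + 0.0201 + 0.034 = 7.324 m²·K/W
Q = A·ΔT/R = 76 × (17.5 − (-4.76)) / 7.324 = 231 W

231 W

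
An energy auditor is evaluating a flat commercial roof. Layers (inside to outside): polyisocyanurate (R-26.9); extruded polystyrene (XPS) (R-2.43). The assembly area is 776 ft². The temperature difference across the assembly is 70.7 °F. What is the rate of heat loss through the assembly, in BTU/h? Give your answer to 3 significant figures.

1870 BTU/h

R_total = 26.9 + 2.43 = 29.33 ft²·°F·h/BTU
Q = A·ΔT/R = 776 × 70.7 / 29.33 = 1871 BTU/h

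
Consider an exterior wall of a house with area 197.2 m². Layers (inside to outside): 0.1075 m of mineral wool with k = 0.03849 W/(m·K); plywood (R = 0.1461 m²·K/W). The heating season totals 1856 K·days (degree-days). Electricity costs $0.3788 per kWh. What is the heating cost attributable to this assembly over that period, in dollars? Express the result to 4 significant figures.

1132 dollars

0.1075/0.03849 = 2.7929
R_total = 2.7929 + 0.1461 = 2.939 m²·K/W
E = A × HDD × 24 / R / 1000 = 197.2 × 1856 × 24 / 2.939 / 1000 = 2988.8 kWh
Cost = 2988.8 × 0.3788 = $1132.1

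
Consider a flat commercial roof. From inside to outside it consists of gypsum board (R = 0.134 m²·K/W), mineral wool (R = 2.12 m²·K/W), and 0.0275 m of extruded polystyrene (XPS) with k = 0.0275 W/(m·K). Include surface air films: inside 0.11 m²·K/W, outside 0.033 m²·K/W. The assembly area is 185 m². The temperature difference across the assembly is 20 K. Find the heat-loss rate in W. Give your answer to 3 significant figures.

1090 W

0.0275/0.0275 = 1
R_total = 0.11 + 0.134 + 2.12 + 1 + 0.033 = 3.397 m²·K/W
Q = A·ΔT/R = 185 × 20 / 3.397 = 1089 W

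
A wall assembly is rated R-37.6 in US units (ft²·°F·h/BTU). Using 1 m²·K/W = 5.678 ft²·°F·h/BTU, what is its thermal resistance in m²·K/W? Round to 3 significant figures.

R_SI = 37.6/5.678 = 6.622

6.62 m²·K/W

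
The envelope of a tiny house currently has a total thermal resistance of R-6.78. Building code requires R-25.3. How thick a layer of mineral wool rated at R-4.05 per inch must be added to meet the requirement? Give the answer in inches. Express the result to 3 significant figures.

4.57 in

ΔR = 25.3 − 6.78 = 18.52 ft²·°F·h/BTU
L = ΔR / (R/in) = 18.52/4.05 = 4.573 in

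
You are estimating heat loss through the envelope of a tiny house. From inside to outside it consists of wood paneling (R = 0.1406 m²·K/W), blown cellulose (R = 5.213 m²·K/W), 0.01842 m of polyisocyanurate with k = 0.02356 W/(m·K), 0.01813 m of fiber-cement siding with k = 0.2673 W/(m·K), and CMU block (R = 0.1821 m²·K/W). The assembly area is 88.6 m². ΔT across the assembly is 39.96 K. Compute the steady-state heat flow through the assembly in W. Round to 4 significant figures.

0.01842/0.02356 = 0.78183
0.01813/0.2673 = 0.067826
R_total = 0.1406 + 5.213 + 0.78183 + 0.067826 + 0.1821 = 6.3854 m²·K/W
Q = A·ΔT/R = 88.6 × 39.96 / 6.3854 = 554.46 W

554.5 W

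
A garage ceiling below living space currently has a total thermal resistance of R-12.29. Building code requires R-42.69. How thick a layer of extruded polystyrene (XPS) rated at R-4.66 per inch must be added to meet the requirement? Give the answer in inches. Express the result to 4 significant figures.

6.524 in

ΔR = 42.69 − 12.29 = 30.4 ft²·°F·h/BTU
L = ΔR / (R/in) = 30.4/4.66 = 6.5236 in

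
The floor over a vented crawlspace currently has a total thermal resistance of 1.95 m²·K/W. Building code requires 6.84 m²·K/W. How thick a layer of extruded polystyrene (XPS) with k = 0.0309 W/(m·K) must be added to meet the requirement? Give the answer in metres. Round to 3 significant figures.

0.151 m

ΔR = 6.84 − 1.95 = 4.89 m²·K/W
L = ΔR × k = 4.89 × 0.0309 = 0.1511 m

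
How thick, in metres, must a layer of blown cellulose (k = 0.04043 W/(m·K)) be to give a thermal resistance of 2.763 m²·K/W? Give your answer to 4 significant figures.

0.1117 m

L = R·k = 2.763 × 0.04043 = 0.11171 m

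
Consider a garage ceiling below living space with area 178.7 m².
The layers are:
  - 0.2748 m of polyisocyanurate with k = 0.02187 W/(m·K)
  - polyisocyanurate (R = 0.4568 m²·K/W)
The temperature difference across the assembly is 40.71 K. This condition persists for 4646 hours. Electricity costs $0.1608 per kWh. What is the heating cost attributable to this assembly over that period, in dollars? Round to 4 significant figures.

417.4 dollars

0.2748/0.02187 = 12.565
R_total = 12.565 + 0.4568 = 13.022 m²·K/W
Q = 178.7 × 40.71 / 13.022 = 558.66 W
E = 558.66 W × 4646 h / 1000 = 2595.5 kWh
Cost = 2595.5 × 0.1608 = $417.36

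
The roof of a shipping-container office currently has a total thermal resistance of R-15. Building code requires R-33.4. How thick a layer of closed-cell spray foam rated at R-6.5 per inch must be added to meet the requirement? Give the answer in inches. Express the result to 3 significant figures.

2.83 in

ΔR = 33.4 − 15 = 18.4 ft²·°F·h/BTU
L = ΔR / (R/in) = 18.4/6.5 = 2.831 in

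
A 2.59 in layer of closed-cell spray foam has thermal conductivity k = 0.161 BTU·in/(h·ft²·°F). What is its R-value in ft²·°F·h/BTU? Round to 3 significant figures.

16.1 ft²·°F·h/BTU

R = L/k = 2.59/0.161 = 16.09 ft²·°F·h/BTU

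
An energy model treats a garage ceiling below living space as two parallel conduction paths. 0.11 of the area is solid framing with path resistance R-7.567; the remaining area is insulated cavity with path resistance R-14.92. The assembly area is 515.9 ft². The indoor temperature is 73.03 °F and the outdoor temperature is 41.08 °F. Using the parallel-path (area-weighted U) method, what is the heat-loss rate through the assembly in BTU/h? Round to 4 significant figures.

U_eff = 0.89/14.92 + 0.11/7.567 = 0.059651 + 0.014537 = 0.074188
R_eff = 1/U_eff = 13.479 ft²·°F·h/BTU
Q = 515.9 × (73.03 − 41.08) / 13.479 = 1222.8 BTU/h

1223 BTU/h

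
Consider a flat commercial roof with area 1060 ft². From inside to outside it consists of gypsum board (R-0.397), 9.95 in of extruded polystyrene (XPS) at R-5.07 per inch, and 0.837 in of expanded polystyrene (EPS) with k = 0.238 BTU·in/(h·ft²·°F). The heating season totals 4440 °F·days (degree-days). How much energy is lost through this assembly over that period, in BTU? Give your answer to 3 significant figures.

9.95 × 5.07 = 50.45
0.837/0.238 = 3.517
R_total = 0.397 + 50.45 + 3.517 = 54.36 ft²·°F·h/BTU
E = A × HDD × 24 / R = 1060 × 4440 × 24 / 54.36 = 2078000 BTU

2080000 BTU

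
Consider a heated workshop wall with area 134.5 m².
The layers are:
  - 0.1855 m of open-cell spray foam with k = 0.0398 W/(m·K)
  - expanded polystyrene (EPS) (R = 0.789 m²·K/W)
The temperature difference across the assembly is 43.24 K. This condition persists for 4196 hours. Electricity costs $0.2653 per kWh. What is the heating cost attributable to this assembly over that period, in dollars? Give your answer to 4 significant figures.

1188 dollars

0.1855/0.0398 = 4.6608
R_total = 4.6608 + 0.789 = 5.4498 m²·K/W
Q = 134.5 × 43.24 / 5.4498 = 1067.2 W
E = 1067.2 W × 4196 h / 1000 = 4477.8 kWh
Cost = 4477.8 × 0.2653 = $1188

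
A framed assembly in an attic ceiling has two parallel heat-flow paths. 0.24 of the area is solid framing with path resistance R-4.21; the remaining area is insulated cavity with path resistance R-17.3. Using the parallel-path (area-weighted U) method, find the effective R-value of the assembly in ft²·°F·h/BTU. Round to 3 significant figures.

9.91 ft²·°F·h/BTU

U_eff = 0.76/17.3 + 0.24/4.21 = 0.04393 + 0.05701 = 0.1009
R_eff = 1/U_eff = 9.907 ft²·°F·h/BTU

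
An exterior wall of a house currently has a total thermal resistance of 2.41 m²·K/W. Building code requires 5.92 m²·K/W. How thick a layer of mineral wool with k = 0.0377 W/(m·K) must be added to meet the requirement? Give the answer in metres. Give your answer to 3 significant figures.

ΔR = 5.92 − 2.41 = 3.51 m²·K/W
L = ΔR × k = 3.51 × 0.0377 = 0.1323 m

0.132 m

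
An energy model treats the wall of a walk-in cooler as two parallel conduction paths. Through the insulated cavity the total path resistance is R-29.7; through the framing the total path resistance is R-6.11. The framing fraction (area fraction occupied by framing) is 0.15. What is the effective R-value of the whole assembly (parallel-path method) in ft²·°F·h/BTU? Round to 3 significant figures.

18.8 ft²·°F·h/BTU

U_eff = 0.85/29.7 + 0.15/6.11 = 0.02862 + 0.02455 = 0.05317
R_eff = 1/U_eff = 18.81 ft²·°F·h/BTU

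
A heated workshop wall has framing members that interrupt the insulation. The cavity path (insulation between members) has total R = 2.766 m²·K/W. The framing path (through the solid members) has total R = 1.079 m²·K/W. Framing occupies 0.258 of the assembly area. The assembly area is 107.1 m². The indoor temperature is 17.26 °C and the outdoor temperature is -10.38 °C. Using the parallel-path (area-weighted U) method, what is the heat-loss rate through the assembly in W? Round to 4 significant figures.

U_eff = 0.742/2.766 + 0.258/1.079 = 0.26826 + 0.23911 = 0.50737
R_eff = 1/U_eff = 1.971 m²·K/W
Q = 107.1 × (17.26 − (-10.38)) / 1.971 = 1501.9 W

1502 W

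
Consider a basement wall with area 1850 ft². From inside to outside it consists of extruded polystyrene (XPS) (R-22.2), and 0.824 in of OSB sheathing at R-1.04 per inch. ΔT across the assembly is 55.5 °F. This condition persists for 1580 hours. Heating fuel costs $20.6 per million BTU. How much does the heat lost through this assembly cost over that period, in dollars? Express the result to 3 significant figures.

145 dollars

0.824 × 1.04 = 0.857
R_total = 22.2 + 0.857 = 23.06 ft²·°F·h/BTU
Q = 1850 × 55.5 / 23.06 = 4453 BTU/h
E = 4453 × 1580 = 7036000 BTU
Cost = 7036000/10⁶ × 20.6 = $144.9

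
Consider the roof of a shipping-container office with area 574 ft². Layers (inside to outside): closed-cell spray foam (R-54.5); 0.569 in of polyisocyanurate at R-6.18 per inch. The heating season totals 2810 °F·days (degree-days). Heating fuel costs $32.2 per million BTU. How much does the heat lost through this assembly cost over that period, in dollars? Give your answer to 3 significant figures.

21.5 dollars

0.569 × 6.18 = 3.516
R_total = 54.5 + 3.516 = 58.02 ft²·°F·h/BTU
E = A × HDD × 24 / R = 574 × 2810 × 24 / 58.02 = 667200 BTU
Cost = 667200/10⁶ × 32.2 = $21.48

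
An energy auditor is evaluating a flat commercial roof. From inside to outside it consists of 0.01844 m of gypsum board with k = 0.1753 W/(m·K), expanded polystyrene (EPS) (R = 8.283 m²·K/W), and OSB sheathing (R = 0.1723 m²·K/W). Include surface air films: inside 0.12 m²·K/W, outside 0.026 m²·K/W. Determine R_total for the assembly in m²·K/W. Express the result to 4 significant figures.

0.01844/0.1753 = 0.10519
R_total = 0.12 + 0.10519 + 8.283 + 0.1723 + 0.026 = 8.7065 m²·K/W

8.706 m²·K/W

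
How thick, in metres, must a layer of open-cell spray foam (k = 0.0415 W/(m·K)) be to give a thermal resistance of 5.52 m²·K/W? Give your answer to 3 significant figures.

L = R·k = 5.52 × 0.0415 = 0.2291 m

0.229 m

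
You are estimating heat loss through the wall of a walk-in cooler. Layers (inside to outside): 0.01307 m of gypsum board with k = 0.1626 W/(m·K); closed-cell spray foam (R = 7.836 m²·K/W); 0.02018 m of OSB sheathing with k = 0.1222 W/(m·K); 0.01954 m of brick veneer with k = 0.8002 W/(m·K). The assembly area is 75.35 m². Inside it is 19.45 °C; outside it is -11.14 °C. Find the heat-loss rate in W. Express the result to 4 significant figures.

0.01307/0.1626 = 0.080381
0.02018/0.1222 = 0.16514
0.01954/0.8002 = 0.024419
R_total = 0.080381 + 7.836 + 0.16514 + 0.024419 = 8.1059 m²·K/W
Q = A·ΔT/R = 75.35 × (19.45 − (-11.14)) / 8.1059 = 284.35 W

284.4 W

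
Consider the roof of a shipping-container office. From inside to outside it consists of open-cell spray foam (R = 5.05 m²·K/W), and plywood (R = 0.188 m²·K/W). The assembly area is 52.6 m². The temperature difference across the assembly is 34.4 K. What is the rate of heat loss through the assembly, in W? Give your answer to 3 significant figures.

345 W

R_total = 5.05 + 0.188 = 5.238 m²·K/W
Q = A·ΔT/R = 52.6 × 34.4 / 5.238 = 345.4 W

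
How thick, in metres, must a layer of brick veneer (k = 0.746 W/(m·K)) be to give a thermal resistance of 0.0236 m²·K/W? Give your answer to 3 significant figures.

0.0176 m

L = R·k = 0.0236 × 0.746 = 0.01761 m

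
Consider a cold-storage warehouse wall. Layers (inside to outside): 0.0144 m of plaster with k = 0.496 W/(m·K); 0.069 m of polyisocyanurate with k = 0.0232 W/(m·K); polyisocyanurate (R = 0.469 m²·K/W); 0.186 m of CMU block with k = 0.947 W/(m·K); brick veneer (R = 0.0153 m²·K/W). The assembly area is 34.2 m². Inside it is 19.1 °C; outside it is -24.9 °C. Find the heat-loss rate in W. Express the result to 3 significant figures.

408 W

0.0144/0.496 = 0.02903
0.069/0.0232 = 2.974
0.186/0.947 = 0.1964
R_total = 0.02903 + 2.974 + 0.469 + 0.1964 + 0.0153 = 3.684 m²·K/W
Q = A·ΔT/R = 34.2 × (19.1 − (-24.9)) / 3.684 = 408.5 W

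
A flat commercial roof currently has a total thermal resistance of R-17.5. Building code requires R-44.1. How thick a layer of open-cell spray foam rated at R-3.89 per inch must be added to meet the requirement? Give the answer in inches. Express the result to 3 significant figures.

6.84 in

ΔR = 44.1 − 17.5 = 26.6 ft²·°F·h/BTU
L = ΔR / (R/in) = 26.6/3.89 = 6.838 in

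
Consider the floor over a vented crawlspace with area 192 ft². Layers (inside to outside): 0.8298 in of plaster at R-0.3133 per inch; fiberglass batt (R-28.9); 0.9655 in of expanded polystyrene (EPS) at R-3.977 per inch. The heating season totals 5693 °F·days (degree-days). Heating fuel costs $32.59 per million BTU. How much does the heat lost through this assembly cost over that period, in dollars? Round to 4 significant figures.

25.91 dollars

0.8298 × 0.3133 = 0.25998
0.9655 × 3.977 = 3.8398
R_total = 0.25998 + 28.9 + 3.8398 = 33 ft²·°F·h/BTU
E = A × HDD × 24 / R = 192 × 5693 × 24 / 33 = 794960 BTU
Cost = 794960/10⁶ × 32.59 = $25.908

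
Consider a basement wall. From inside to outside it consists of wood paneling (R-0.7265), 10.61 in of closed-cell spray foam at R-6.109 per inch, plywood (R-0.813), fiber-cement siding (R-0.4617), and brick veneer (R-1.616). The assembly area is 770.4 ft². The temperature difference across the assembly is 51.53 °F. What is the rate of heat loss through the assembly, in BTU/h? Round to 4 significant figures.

10.61 × 6.109 = 64.816
R_total = 0.7265 + 64.816 + 0.813 + 0.4617 + 1.616 = 68.434 ft²·°F·h/BTU
Q = A·ΔT/R = 770.4 × 51.53 / 68.434 = 580.1 BTU/h

580.1 BTU/h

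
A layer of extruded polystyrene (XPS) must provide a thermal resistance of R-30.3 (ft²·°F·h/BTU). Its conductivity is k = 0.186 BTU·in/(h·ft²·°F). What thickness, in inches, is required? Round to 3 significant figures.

L = R × k = 30.3 × 0.186 = 5.636 in

5.64 in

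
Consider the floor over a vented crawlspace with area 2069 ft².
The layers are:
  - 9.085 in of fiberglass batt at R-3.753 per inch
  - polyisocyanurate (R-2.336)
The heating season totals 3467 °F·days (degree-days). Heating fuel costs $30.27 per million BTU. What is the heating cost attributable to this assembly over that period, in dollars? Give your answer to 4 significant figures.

143.0 dollars

9.085 × 3.753 = 34.096
R_total = 34.096 + 2.336 = 36.432 ft²·°F·h/BTU
E = A × HDD × 24 / R = 2069 × 3467 × 24 / 36.432 = 4725400 BTU
Cost = 4725400/10⁶ × 30.27 = $143.04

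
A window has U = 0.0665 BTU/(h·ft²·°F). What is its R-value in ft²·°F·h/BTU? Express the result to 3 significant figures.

15.0 ft²·°F·h/BTU

R = 1/U = 1/0.0665 = 15.04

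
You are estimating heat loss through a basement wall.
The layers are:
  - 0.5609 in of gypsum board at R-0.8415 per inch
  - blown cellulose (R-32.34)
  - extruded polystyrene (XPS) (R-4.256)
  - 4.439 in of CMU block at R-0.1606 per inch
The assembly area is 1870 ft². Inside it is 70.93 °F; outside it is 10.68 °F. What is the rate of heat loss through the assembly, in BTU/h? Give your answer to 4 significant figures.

0.5609 × 0.8415 = 0.472
4.439 × 0.1606 = 0.7129
R_total = 0.472 + 32.34 + 4.256 + 0.7129 = 37.781 ft²·°F·h/BTU
Q = A·ΔT/R = 1870 × (70.93 − 10.68) / 37.781 = 2982.1 BTU/h

2982 BTU/h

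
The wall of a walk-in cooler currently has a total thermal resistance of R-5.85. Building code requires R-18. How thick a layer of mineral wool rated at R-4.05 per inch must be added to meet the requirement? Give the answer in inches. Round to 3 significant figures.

ΔR = 18 − 5.85 = 12.15 ft²·°F·h/BTU
L = ΔR / (R/in) = 12.15/4.05 = 3 in

3.00 in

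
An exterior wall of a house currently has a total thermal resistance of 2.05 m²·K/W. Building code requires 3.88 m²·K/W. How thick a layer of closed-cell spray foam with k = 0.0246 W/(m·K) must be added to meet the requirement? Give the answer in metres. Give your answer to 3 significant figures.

0.0450 m

ΔR = 3.88 − 2.05 = 1.83 m²·K/W
L = ΔR × k = 1.83 × 0.0246 = 0.04502 m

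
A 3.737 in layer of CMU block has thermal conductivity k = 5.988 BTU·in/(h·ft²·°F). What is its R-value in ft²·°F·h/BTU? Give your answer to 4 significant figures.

R = L/k = 3.737/5.988 = 0.62408 ft²·°F·h/BTU

0.6241 ft²·°F·h/BTU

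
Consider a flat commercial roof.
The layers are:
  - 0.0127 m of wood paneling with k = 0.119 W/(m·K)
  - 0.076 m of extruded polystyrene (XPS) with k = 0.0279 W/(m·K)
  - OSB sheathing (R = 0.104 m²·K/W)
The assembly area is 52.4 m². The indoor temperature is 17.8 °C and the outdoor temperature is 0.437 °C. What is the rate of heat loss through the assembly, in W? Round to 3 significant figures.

0.0127/0.119 = 0.1067
0.076/0.0279 = 2.724
R_total = 0.1067 + 2.724 + 0.104 = 2.935 m²·K/W
Q = A·ΔT/R = 52.4 × (17.8 − 0.437) / 2.935 = 310 W

310 W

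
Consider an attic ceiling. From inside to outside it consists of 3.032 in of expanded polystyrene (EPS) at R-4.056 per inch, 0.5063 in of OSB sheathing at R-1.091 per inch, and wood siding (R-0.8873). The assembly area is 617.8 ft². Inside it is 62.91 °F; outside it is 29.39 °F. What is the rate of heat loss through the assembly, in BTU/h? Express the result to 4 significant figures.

1507 BTU/h

3.032 × 4.056 = 12.298
0.5063 × 1.091 = 0.55237
R_total = 12.298 + 0.55237 + 0.8873 = 13.737 ft²·°F·h/BTU
Q = A·ΔT/R = 617.8 × (62.91 − 29.39) / 13.737 = 1507.5 BTU/h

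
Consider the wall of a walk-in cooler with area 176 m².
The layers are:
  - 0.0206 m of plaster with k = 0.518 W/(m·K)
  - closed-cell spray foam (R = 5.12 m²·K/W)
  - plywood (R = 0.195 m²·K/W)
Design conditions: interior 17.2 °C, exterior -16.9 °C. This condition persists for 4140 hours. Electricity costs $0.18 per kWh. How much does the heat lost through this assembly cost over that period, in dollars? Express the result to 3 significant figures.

0.0206/0.518 = 0.03977
R_total = 0.03977 + 5.12 + 0.195 = 5.355 m²·K/W
Q = 176 × (17.2 − (-16.9)) / 5.355 = 1121 W
E = 1121 W × 4140 h / 1000 = 4640 kWh
Cost = 4640 × 0.18 = $835.2

835 dollars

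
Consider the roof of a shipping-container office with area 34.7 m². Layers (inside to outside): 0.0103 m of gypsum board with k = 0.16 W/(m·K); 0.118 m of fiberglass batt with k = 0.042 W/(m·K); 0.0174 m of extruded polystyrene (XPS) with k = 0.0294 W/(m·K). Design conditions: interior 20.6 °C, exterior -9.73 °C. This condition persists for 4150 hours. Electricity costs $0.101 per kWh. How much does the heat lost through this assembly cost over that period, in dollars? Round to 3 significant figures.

0.0103/0.16 = 0.06438
0.118/0.042 = 2.81
0.0174/0.0294 = 0.5918
R_total = 0.06438 + 2.81 + 0.5918 = 3.466 m²·K/W
Q = 34.7 × (20.6 − (-9.73)) / 3.466 = 303.7 W
E = 303.7 W × 4150 h / 1000 = 1260 kWh
Cost = 1260 × 0.101 = $127.3

127 dollars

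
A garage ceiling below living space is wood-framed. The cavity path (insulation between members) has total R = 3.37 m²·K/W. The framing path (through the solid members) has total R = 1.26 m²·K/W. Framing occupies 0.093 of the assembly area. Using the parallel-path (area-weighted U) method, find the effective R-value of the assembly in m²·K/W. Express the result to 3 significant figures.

U_eff = 0.907/3.37 + 0.093/1.26 = 0.2691 + 0.07381 = 0.3429
R_eff = 1/U_eff = 2.916 m²·K/W

2.92 m²·K/W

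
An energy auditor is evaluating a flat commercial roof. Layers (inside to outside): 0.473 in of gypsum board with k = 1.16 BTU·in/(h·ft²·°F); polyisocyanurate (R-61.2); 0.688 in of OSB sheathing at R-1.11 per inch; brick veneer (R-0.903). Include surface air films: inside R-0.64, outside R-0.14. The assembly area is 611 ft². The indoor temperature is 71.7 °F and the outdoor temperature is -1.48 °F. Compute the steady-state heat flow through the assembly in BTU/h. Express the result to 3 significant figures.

0.473/1.16 = 0.4078
0.688 × 1.11 = 0.7637
R_total = 0.64 + 0.4078 + 61.2 + 0.7637 + 0.903 + 0.14 = 64.05 ft²·°F·h/BTU
Q = A·ΔT/R = 611 × (71.7 − (-1.48)) / 64.05 = 698 BTU/h

698 BTU/h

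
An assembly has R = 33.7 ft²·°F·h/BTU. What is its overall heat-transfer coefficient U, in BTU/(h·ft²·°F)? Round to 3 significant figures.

0.0297 BTU/(h·ft²·°F)

U = 1/R = 1/33.7 = 0.02967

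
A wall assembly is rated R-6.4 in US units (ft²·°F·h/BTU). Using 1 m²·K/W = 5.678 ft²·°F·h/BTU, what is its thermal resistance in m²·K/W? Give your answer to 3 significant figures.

1.13 m²·K/W

R_SI = 6.4/5.678 = 1.127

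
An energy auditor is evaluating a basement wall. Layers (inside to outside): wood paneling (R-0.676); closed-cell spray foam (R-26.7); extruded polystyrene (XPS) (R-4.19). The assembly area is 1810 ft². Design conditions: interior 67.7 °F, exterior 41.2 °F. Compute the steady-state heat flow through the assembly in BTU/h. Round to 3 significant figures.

1520 BTU/h

R_total = 0.676 + 26.7 + 4.19 = 31.57 ft²·°F·h/BTU
Q = A·ΔT/R = 1810 × (67.7 − 41.2) / 31.57 = 1520 BTU/h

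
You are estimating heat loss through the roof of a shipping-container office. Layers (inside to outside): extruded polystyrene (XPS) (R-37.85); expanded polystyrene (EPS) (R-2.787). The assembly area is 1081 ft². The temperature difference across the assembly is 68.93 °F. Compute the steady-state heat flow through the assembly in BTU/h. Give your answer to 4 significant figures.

1834 BTU/h

R_total = 37.85 + 2.787 = 40.637 ft²·°F·h/BTU
Q = A·ΔT/R = 1081 × 68.93 / 40.637 = 1833.6 BTU/h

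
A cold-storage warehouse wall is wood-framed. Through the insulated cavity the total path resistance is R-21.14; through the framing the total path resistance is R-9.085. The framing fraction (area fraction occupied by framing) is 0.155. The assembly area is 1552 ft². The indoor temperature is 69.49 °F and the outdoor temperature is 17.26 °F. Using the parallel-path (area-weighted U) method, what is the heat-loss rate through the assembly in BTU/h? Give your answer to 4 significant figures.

4623 BTU/h

U_eff = 0.845/21.14 + 0.155/9.085 = 0.039972 + 0.017061 = 0.057033
R_eff = 1/U_eff = 17.534 ft²·°F·h/BTU
Q = 1552 × (69.49 − 17.26) / 17.534 = 4623.1 BTU/h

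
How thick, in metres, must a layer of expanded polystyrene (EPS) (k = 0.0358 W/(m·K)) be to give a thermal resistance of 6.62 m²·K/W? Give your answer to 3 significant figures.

L = R·k = 6.62 × 0.0358 = 0.237 m

0.237 m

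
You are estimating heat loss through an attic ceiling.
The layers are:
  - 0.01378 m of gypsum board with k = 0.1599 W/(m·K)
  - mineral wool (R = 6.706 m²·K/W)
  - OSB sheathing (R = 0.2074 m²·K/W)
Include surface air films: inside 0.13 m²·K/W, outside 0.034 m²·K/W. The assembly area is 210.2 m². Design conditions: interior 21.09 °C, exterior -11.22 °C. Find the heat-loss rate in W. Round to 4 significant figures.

0.01378/0.1599 = 0.086179
R_total = 0.13 + 0.086179 + 6.706 + 0.2074 + 0.034 = 7.1636 m²·K/W
Q = A·ΔT/R = 210.2 × (21.09 − (-11.22)) / 7.1636 = 948.07 W

948.1 W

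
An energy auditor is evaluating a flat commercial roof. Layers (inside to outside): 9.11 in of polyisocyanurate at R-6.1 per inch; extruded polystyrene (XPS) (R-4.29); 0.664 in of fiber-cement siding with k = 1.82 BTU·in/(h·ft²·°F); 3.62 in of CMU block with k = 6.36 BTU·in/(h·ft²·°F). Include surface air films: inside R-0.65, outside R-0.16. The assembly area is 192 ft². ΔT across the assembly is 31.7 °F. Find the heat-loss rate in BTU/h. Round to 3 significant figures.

9.11 × 6.1 = 55.57
0.664/1.82 = 0.3648
3.62/6.36 = 0.5692
R_total = 0.65 + 55.57 + 4.29 + 0.3648 + 0.5692 + 0.16 = 61.61 ft²·°F·h/BTU
Q = A·ΔT/R = 192 × 31.7 / 61.61 = 98.8 BTU/h

98.8 BTU/h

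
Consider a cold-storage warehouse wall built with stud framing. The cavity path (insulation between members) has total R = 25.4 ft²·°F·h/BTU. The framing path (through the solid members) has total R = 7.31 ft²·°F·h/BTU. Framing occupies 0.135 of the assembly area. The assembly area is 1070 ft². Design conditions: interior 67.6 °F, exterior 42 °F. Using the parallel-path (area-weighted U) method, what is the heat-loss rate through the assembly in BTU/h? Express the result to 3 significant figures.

1440 BTU/h

U_eff = 0.865/25.4 + 0.135/7.31 = 0.03406 + 0.01847 = 0.05252
R_eff = 1/U_eff = 19.04 ft²·°F·h/BTU
Q = 1070 × (67.6 − 42) / 19.04 = 1439 BTU/h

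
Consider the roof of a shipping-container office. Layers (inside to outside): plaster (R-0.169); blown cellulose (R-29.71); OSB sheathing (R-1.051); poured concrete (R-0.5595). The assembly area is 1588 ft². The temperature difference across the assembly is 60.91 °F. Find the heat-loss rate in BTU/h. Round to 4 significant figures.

3072 BTU/h

R_total = 0.169 + 29.71 + 1.051 + 0.5595 = 31.489 ft²·°F·h/BTU
Q = A·ΔT/R = 1588 × 60.91 / 31.489 = 3071.7 BTU/h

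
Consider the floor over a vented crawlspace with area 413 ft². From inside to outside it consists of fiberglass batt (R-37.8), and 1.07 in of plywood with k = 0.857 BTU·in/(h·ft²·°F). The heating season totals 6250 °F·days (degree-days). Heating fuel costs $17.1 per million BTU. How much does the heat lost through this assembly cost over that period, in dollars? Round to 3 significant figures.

1.07/0.857 = 1.249
R_total = 37.8 + 1.249 = 39.05 ft²·°F·h/BTU
E = A × HDD × 24 / R = 413 × 6250 × 24 / 39.05 = 1586000 BTU
Cost = 1586000/10⁶ × 17.1 = $27.13

27.1 dollars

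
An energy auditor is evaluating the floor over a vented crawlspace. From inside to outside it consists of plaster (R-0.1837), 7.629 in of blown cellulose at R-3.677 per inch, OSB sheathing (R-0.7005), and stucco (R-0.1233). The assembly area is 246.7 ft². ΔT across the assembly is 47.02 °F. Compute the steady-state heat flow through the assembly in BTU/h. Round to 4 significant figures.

399.2 BTU/h

7.629 × 3.677 = 28.052
R_total = 0.1837 + 28.052 + 0.7005 + 0.1233 = 29.059 ft²·°F·h/BTU
Q = A·ΔT/R = 246.7 × 47.02 / 29.059 = 399.18 BTU/h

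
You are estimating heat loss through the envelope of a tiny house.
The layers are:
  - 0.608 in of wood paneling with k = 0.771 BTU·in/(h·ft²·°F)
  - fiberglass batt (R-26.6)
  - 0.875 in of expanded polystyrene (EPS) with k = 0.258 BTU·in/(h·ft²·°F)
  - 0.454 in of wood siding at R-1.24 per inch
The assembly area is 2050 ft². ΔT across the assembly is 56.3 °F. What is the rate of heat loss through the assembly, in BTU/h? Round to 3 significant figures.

3680 BTU/h

0.608/0.771 = 0.7886
0.875/0.258 = 3.391
0.454 × 1.24 = 0.563
R_total = 0.7886 + 26.6 + 3.391 + 0.563 = 31.34 ft²·°F·h/BTU
Q = A·ΔT/R = 2050 × 56.3 / 31.34 = 3682 BTU/h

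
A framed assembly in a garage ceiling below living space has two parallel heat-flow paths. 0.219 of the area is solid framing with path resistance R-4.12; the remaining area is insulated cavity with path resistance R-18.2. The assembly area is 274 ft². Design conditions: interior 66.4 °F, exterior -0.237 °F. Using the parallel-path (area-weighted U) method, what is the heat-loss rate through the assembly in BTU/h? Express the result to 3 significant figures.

U_eff = 0.781/18.2 + 0.219/4.12 = 0.04291 + 0.05316 = 0.09607
R_eff = 1/U_eff = 10.41 ft²·°F·h/BTU
Q = 274 × (66.4 − (-0.237)) / 10.41 = 1754 BTU/h

1750 BTU/h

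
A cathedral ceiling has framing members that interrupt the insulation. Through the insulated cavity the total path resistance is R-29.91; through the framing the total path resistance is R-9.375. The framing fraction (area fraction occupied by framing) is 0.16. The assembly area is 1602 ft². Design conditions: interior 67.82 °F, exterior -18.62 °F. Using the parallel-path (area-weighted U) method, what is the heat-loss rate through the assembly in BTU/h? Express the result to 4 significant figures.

U_eff = 0.84/29.91 + 0.16/9.375 = 0.028084 + 0.017067 = 0.045151
R_eff = 1/U_eff = 22.148 ft²·°F·h/BTU
Q = 1602 × (67.82 − (-18.62)) / 22.148 = 6252.4 BTU/h

6252 BTU/h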